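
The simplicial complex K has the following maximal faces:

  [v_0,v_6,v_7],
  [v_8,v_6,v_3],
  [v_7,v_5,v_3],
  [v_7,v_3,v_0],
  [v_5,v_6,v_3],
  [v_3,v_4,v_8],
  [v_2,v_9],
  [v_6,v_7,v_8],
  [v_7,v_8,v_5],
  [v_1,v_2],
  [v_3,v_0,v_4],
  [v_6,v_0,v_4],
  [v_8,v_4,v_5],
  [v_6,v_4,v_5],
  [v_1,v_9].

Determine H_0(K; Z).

H_0 ≅ Z^2.

Fix the vertex order v_0 < v_1 < v_2 < v_3 < v_4 < v_5 < v_6 < v_7 < v_8 < v_9 and write every simplex with vertices in increasing order. Then dim K = 2 and the simplices of K are:

  0-simplices (10): [v_0], [v_1], [v_2], [v_3], [v_4], [v_5], [v_6], [v_7], [v_8], [v_9]
  1-simplices (21): (21 of them)
  2-simplices (12): (12 of them)

so the chain groups are C_0 ≅ Z^10, C_1 ≅ Z^21, C_2 ≅ Z^12.

∂_1: C_1 → C_0 sends each edge [p,q] (with p < q) to q − p. For instance
  ∂[v_0,v_6] = [v_6] − [v_0].
This gives a 10×21 integer matrix of rank 8; reducing to Smith normal form yields diagonal entries (1,1,1,1,1,1,1,1).

The boundary map ∂_2: C_2 → C_1 maps a triangle to the signed sum of its edges. For instance
  ∂[v_5,v_7,v_8] = [v_7,v_8] − [v_5,v_8] + [v_5,v_7],
  ∂[v_3,v_6,v_8] = [v_6,v_8] − [v_3,v_8] + [v_3,v_6].
The resulting 21×12 matrix has rank 12, and its Smith normal form has invariant factors (1,1,1,1,1,1,1,1,1,1,1,2).

Now H_k = ker ∂_k / im ∂_{k+1}, so:

  H_0: rank C_0 − rank ∂_1 = 10 − 8 = 2, and the invariant factors of ∂_1 are all 1, so H_0 ≅ Z^2.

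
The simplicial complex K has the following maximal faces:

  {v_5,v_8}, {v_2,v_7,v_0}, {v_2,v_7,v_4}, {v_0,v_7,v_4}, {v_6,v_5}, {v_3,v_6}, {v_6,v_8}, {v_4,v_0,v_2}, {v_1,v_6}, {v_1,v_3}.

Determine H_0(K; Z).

Take the total order v_0 < v_1 < v_2 < v_3 < v_4 < v_5 < v_6 < v_7 < v_8 on the vertex set. Then K (dimension 2) consists of the simplices:

  0-simplices (9): [v_0], [v_1], [v_2], [v_3], [v_4], [v_5], [v_6], [v_7], [v_8]
  1-simplices (12): [v_0,v_2], [v_0,v_4], [v_0,v_7], [v_1,v_3], [v_1,v_6], [v_2,v_4], [v_2,v_7], [v_3,v_6], [v_4,v_7], [v_5,v_6], [v_5,v_8], [v_6,v_8]
  2-simplices (4): [v_0,v_2,v_4], [v_0,v_2,v_7], [v_0,v_4,v_7], [v_2,v_4,v_7]

giving chain groups C_0 ≅ Z^9, C_1 ≅ Z^12, C_2 ≅ Z^4.

Boundary ∂_1: C_1 → C_0 maps an edge to its endpoints' difference, ∂[p,q] = q − p. For instance
  ∂[v_2,v_7] = [v_7] − [v_2].
The resulting 9×12 matrix has rank 7, and its Smith normal form has invariant factors (1,1,1,1,1,1,1).

∂_2: C_2 → C_1 acts by ∂[p,q,r] = [q,r] − [p,r] + [p,q]. For instance
  ∂[v_2,v_4,v_7] = [v_4,v_7] − [v_2,v_7] + [v_2,v_4],
  ∂[v_0,v_2,v_7] = [v_2,v_7] − [v_0,v_7] + [v_0,v_2].
The resulting 12×4 matrix has rank 3, and its Smith normal form has invariant factors (1,1,1).

From H_k ≅ ker(∂_k) / im(∂_{k+1}) we obtain:

  H_0: rank C_0 − rank ∂_1 = 9 − 7 = 2, and the invariant factors of ∂_1 are all 1, so H_0 = Z^2.

H_0 = Z^2.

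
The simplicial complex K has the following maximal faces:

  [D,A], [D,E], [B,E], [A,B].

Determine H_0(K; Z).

Take the total order A < B < D < E on the vertex set. Then K (dimension 1) consists of the simplices:

  0-simplices (4): A, B, D, E
  1-simplices (4): AB, AD, BE, DE

Hence C_0 ≅ Z^4, C_1 ≅ Z^4.

The boundary map ∂_1: C_1 → C_0 sends each edge [p,q] (with p < q) to q − p.
This gives a 4×4 integer matrix of rank 3; reducing to Smith normal form yields diagonal entries (1,1,1).

Now H_k = ker ∂_k / im ∂_{k+1}, so:

  H_0: rank C_0 − rank ∂_1 = 4 − 3 = 1, and the invariant factors of ∂_1 are all 1, so H_0 ≅ Z.

H_0 = Z.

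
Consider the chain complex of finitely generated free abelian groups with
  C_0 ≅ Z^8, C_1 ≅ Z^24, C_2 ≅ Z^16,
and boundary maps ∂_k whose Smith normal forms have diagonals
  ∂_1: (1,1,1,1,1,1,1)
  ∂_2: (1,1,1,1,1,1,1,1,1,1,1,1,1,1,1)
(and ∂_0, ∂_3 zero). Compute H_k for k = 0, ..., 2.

H_0: b_0 = 8 − 0 − 7 = 1; torsion from ∂_1 factors > 1: none. So H_0 ≅ Z.
H_1: b_1 = 24 − 7 − 15 = 2; torsion from ∂_2 factors > 1: none. So H_1 ≅ Z^2.
H_2: b_2 = 16 − 15 − 0 = 1; torsion from ∂_3 factors > 1: none. So H_2 ≅ Z.

H_0 ≅ Z,  H_1 ≅ Z^2,  H_2 ≅ Z.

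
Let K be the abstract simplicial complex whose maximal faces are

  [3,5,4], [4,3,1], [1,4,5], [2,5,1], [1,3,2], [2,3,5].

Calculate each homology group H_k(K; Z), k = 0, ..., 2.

H_0 ≅ Z,  H_1 = 0,  H_2 ≅ Z.

K has 5 vertices, 9 edges, 6 triangles.
rank ∂_0 = 0, rank ∂_1 = 4 ⇒ b_0 = 5 − 0 − 4 = 1; all invariant factors of ∂_1 are 1 so no torsion. So H_0 ≅ Z.
rank ∂_1 = 4, rank ∂_2 = 5 ⇒ b_1 = 9 − 4 − 5 = 0; all invariant factors of ∂_2 are 1 so no torsion. So H_1 ≅ 0.
rank ∂_2 = 5, rank ∂_3 = 0 ⇒ b_2 = 6 − 5 − 0 = 1. So H_2 ≅ Z.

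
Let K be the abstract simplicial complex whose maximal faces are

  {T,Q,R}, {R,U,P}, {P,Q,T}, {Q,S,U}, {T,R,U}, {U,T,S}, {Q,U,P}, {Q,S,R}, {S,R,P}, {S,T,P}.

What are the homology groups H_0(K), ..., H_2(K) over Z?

H_0 ≅ Z,  H_1 ≅ Z/2,  H_2 = 0.

Fix the vertex order P < Q < R < S < T < U and write every simplex with vertices in increasing order. Then dim K = 2 and the simplices of K are:

  0-simplices (6): P, Q, R, S, T, U
  1-simplices (15): PQ, PR, PS, PT, PU, QR, QS, QT, QU, RS, RT, RU, ST, SU, TU
  2-simplices (10): PQT, PQU, PRS, PRU, PST, QRS, QRT, QSU, RTU, STU

giving chain groups C_0 ≅ Z^6, C_1 ≅ Z^15, C_2 ≅ Z^10.

Boundary ∂_1: C_1 → C_0 is given by ∂[p,q] = [q] − [p]. For instance
  ∂TU = U − T.
The 6×15 boundary matrix has rank 5 and Smith normal form diag(1,1,1,1,1).

∂_2: C_2 → C_1 maps a triangle to the signed sum of its edges. For instance
  ∂PRS = RS − PS + PR,
  ∂PQU = QU − PU + PQ.
The 15×10 boundary matrix has rank 10 and Smith normal form diag(1,1,1,1,1,1,1,1,1,2).

Reading off H_k = ker ∂_k / im ∂_{k+1}:

  H_0: rank C_0 − rank ∂_1 = 6 − 5 = 1, and the invariant factors of ∂_1 are all 1, so H_0 ≅ Z.
  H_1: rank ker ∂_1 − rank ∂_2 = (15 − 5) − 10 = 0, and ∂_2 has invariant factor 2 > 1, so H_1 ≅ Z/2.
  H_2: rank ker ∂_2 − rank ∂_3 = (10 − 10) − 0 = 0, and there is no ∂_3, so H_2 ≅ 0.

As a check, the Euler characteristic is 6 − 15 + 10 = 1, which agrees with 1 − 0 + 0 = 1.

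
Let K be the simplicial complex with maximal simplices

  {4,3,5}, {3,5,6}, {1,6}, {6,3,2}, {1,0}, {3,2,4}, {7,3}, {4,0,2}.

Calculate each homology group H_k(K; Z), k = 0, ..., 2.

We work with the vertex ordering 0 < 1 < 2 < 3 < 4 < 5 < 6 < 7. The simplices of K, each written with vertices in increasing order, are:

  0-simplices (8): [0], [1], [2], [3], [4], [5], [6], [7]
  1-simplices (13): [0,1], [0,2], [0,4], [1,6], [2,3], [2,4], [2,6], [3,4], [3,5], [3,6], [3,7], [4,5], [5,6]
  2-simplices (5): [0,2,4], [2,3,4], [2,3,6], [3,4,5], [3,5,6]

Hence C_0 ≅ Z^8, C_1 ≅ Z^13, C_2 ≅ Z^5.

The boundary map ∂_1: C_1 → C_0 is given by ∂[p,q] = [q] − [p].
The resulting 8×13 matrix has rank 7, and its Smith normal form has invariant factors (1,1,1,1,1,1,1).

The boundary map ∂_2: C_2 → C_1 acts by ∂[p,q,r] = [q,r] − [p,r] + [p,q]. For instance
  ∂[0,2,4] = [2,4] − [0,4] + [0,2],
  ∂[3,5,6] = [5,6] − [3,6] + [3,5].
The resulting 13×5 matrix has rank 5, and its Smith normal form has invariant factors (1,1,1,1,1).

Computing H_k = (kernel of ∂_k) / (image of ∂_{k+1}):

  H_0: rank C_0 − rank ∂_1 = 8 − 7 = 1, and the invariant factors of ∂_1 are all 1, so H_0 = Z.
  H_1: rank ker ∂_1 − rank ∂_2 = (13 − 7) − 5 = 1, and the invariant factors of ∂_2 are all 1, so H_1 = Z.
  H_2: rank ker ∂_2 − rank ∂_3 = (5 − 5) − 0 = 0, and there is no ∂_3, so H_2 = 0.

H_0 = Z,  H_1 = Z,  H_2 = 0.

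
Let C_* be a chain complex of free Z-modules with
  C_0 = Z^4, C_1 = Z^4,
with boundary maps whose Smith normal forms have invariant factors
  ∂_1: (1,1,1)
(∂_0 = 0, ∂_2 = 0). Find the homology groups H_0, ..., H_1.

H_0 ≅ Z,  H_1 ≅ Z.

H_0: b_0 = 4 − 0 − 3 = 1; torsion from ∂_1 factors > 1: none. So H_0 ≅ Z.
H_1: b_1 = 4 − 3 − 0 = 1; torsion from ∂_2 factors > 1: none. So H_1 ≅ Z.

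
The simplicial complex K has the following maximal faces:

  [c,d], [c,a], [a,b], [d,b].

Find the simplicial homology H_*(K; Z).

Fix the vertex order a < b < c < d and write every simplex with vertices in increasing order. Then dim K = 1 and the simplices of K are:

  0-simplices (4): a, b, c, d
  1-simplices (4): ab, ac, bd, cd

Hence C_0 ≅ Z^4, C_1 ≅ Z^4.

Boundary ∂_1: C_1 → C_0 sends each edge [p,q] (with p < q) to q − p. For instance
  ∂ab = b − a.
This gives a 4×4 integer matrix of rank 3; reducing to Smith normal form yields diagonal entries (1,1,1).

Now H_k = ker ∂_k / im ∂_{k+1}, so:

  H_0: rank C_0 − rank ∂_1 = 4 − 3 = 1, and the invariant factors of ∂_1 are all 1, so H_0 ≅ Z.
  H_1: rank ker ∂_1 − rank ∂_2 = (4 − 3) − 0 = 1, and there is no ∂_2, so H_1 ≅ Z.

(K is a triangulation of the circle S^1.)

H_0 = Z,  H_1 = Z.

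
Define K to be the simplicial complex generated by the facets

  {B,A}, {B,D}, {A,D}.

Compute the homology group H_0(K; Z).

K has 3 vertices, 3 edges.
rank ∂_0 = 0, rank ∂_1 = 2 ⇒ b_0 = 3 − 0 − 2 = 1; all invariant factors of ∂_1 are 1 so no torsion. So H_0 ≅ Z.

H_0 = Z.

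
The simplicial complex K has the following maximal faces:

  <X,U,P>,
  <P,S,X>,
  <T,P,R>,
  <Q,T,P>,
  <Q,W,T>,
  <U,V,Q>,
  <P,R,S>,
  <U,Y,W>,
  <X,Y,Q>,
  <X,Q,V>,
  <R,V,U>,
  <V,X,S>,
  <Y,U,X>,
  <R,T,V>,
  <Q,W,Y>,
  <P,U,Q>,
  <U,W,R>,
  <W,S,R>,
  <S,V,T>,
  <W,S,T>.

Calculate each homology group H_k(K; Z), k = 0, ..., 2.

K has 10 vertices, 30 edges, 20 triangles.
rank ∂_0 = 0, rank ∂_1 = 9 ⇒ b_0 = 10 − 0 − 9 = 1; all invariant factors of ∂_1 are 1 so no torsion. So H_0 = Z.
rank ∂_1 = 9, rank ∂_2 = 20 ⇒ b_1 = 30 − 9 − 20 = 1; ∂_2 has invariant factor(s) [2] giving torsion. So H_1 = Z × Z/2.
rank ∂_2 = 20, rank ∂_3 = 0 ⇒ b_2 = 20 − 20 − 0 = 0. So H_2 = 0.

H_0 ≅ Z,  H_1 ≅ Z × Z/2,  H_2 = 0.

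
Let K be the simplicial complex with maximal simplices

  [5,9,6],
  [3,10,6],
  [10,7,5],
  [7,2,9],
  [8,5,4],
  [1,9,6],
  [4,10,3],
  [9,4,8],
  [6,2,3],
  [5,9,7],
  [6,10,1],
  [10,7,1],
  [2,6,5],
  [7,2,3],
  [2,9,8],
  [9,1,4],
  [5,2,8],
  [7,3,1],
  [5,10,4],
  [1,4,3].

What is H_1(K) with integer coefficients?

We work with the vertex ordering 1 < 2 < 3 < 4 < 5 < 6 < 7 < 8 < 9 < 10. The simplices of K, each written with vertices in increasing order, are:

  0-simplices (10): [1], [2], [3], [4], [5], [6], [7], [8], [9], [10]
  1-simplices (30): (30 of them)
  2-simplices (20): (20 of them)

giving chain groups C_0 ≅ Z^10, C_1 ≅ Z^30, C_2 ≅ Z^20.

The boundary map ∂_1: C_1 → C_0 is given by ∂[p,q] = [q] − [p]. For instance
  ∂[1,7] = [7] − [1].
This gives a 10×30 integer matrix of rank 9; reducing to Smith normal form yields diagonal entries (1,1,1,1,1,1,1,1,1).

The boundary map ∂_2: C_2 → C_1 sends each 2-simplex [p,q,r] to [q,r] − [p,r] + [p,q]. For instance
  ∂[1,4,9] = [4,9] − [1,9] + [1,4],
  ∂[1,6,10] = [6,10] − [1,10] + [1,6].
The resulting 30×20 matrix has rank 20, and its Smith normal form has invariant factors (1,1,1,1,1,1,1,1,1,1,1,1,1,1,1,1,1,1,1,2).

From H_k ≅ ker(∂_k) / im(∂_{k+1}) we obtain:

  H_1: rank ker ∂_1 − rank ∂_2 = (30 − 9) − 20 = 1, and ∂_2 has invariant factor 2 > 1, so H_1 ≅ Z ⊕ Z/2Z.

H_1 ≅ Z ⊕ Z/2Z.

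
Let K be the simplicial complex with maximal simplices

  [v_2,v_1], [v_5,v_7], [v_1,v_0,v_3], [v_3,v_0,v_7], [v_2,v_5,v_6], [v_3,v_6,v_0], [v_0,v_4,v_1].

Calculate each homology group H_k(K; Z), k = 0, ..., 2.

H_0 ≅ Z,  H_1 ≅ Z^2,  H_2 = 0.

Order the vertices as v_0 < v_1 < v_2 < v_3 < v_4 < v_5 < v_6 < v_7. Listing each simplex with vertices in this order, K has dimension 2 with simplices:

  0-simplices (8): [v_0], [v_1], [v_2], [v_3], [v_4], [v_5], [v_6], [v_7]
  1-simplices (14): [v_0,v_1], [v_0,v_3], [v_0,v_4], [v_0,v_6], [v_0,v_7], [v_1,v_2], [v_1,v_3], [v_1,v_4], [v_2,v_5], [v_2,v_6], [v_3,v_6], [v_3,v_7], [v_5,v_6], [v_5,v_7]
  2-simplices (5): [v_0,v_1,v_3], [v_0,v_1,v_4], [v_0,v_3,v_6], [v_0,v_3,v_7], [v_2,v_5,v_6]

so the chain groups are C_0 ≅ Z^8, C_1 ≅ Z^14, C_2 ≅ Z^5.

The boundary map ∂_1: C_1 → C_0 is given by ∂[p,q] = [q] − [p].
This gives a 8×14 integer matrix of rank 7; reducing to Smith normal form yields diagonal entries (1,1,1,1,1,1,1).

The boundary map ∂_2: C_2 → C_1 maps a triangle to the signed sum of its edges. For instance
  ∂[v_2,v_5,v_6] = [v_5,v_6] − [v_2,v_6] + [v_2,v_5],
  ∂[v_0,v_3,v_7] = [v_3,v_7] − [v_0,v_7] + [v_0,v_3].
The 14×5 boundary matrix has rank 5 and Smith normal form diag(1,1,1,1,1).

Now H_k = ker ∂_k / im ∂_{k+1}, so:

  H_0: rank C_0 − rank ∂_1 = 8 − 7 = 1, and the invariant factors of ∂_1 are all 1, so H_0 = Z.
  H_1: rank ker ∂_1 − rank ∂_2 = (14 − 7) − 5 = 2, and the invariant factors of ∂_2 are all 1, so H_1 = Z^2.
  H_2: rank ker ∂_2 − rank ∂_3 = (5 − 5) − 0 = 0, and there is no ∂_3, so H_2 = 0.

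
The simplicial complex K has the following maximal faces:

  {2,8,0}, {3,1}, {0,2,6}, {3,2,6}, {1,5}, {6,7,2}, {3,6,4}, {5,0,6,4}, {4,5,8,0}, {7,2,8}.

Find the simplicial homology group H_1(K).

K has 9 vertices, 20 edges, 13 triangles, 2 3-simplices.
rank ∂_1 = 8, rank ∂_2 = 11 ⇒ b_1 = 20 − 8 − 11 = 1; all invariant factors of ∂_2 are 1 so no torsion. So H_1 ≅ Z.

H_1 ≅ Z.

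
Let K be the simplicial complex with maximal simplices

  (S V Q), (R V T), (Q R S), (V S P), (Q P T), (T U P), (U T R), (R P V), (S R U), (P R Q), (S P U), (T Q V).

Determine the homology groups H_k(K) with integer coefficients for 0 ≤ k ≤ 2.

H_0 = Z,  H_1 = Z/2Z,  H_2 = 0.

K has 7 vertices, 18 edges, 12 triangles.
rank ∂_0 = 0, rank ∂_1 = 6 ⇒ b_0 = 7 − 0 − 6 = 1; all invariant factors of ∂_1 are 1 so no torsion. So H_0 ≅ Z.
rank ∂_1 = 6, rank ∂_2 = 12 ⇒ b_1 = 18 − 6 − 12 = 0; ∂_2 has invariant factor(s) [2] giving torsion. So H_1 ≅ Z/2Z.
rank ∂_2 = 12, rank ∂_3 = 0 ⇒ b_2 = 12 − 12 − 0 = 0. So H_2 ≅ 0.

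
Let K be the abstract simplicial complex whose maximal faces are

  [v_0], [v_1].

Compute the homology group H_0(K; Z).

H_0 = Z^2.

We work with the vertex ordering v_0 < v_1. The simplices of K, each written with vertices in increasing order, are:

  0-simplices (2): [v_0], [v_1]

so the chain groups are C_0 ≅ Z^2.

Reading off H_k = ker ∂_k / im ∂_{k+1}:

  H_0: rank C_0 − rank ∂_1 = 2 − 0 = 2, and there is no ∂_1, so H_0 ≅ Z^2.

(K is a triangulation of a set of 2 points.)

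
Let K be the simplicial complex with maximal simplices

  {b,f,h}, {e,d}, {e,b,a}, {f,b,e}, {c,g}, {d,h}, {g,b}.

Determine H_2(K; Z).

H_2 = 0.

Order the vertices as a < b < c < d < e < f < g < h. Listing each simplex with vertices in this order, K has dimension 2 with simplices:

  0-simplices (8): a, b, c, d, e, f, g, h
  1-simplices (11): ab, ae, be, bf, bg, bh, cg, de, dh, ef, fh
  2-simplices (3): abe, bef, bfh

so the chain groups are C_0 ≅ Z^8, C_1 ≅ Z^11, C_2 ≅ Z^3.

Boundary ∂_1: C_1 → C_0 sends each edge [p,q] (with p < q) to q − p.
The 8×11 boundary matrix has rank 7 and Smith normal form diag(1,1,1,1,1,1,1).

∂_2: C_2 → C_1 sends each 2-simplex [p,q,r] to [q,r] − [p,r] + [p,q]. For instance
  ∂abe = be − ae + ab,
  ∂bef = ef − bf + be.
The resulting 11×3 matrix has rank 3, and its Smith normal form has invariant factors (1,1,1).

From H_k ≅ ker(∂_k) / im(∂_{k+1}) we obtain:

  H_2: rank ker ∂_2 − rank ∂_3 = (3 − 3) − 0 = 0, and there is no ∂_3, so H_2 = 0.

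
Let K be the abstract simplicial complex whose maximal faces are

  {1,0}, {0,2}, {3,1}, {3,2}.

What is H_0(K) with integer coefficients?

H_0 = Z.

We work with the vertex ordering 0 < 1 < 2 < 3. The simplices of K, each written with vertices in increasing order, are:

  0-simplices (4): [0], [1], [2], [3]
  1-simplices (4): [0,1], [0,2], [1,3], [2,3]

so the chain groups are C_0 ≅ Z^4, C_1 ≅ Z^4.

∂_1: C_1 → C_0 sends each edge [p,q] (with p < q) to q − p.
The resulting 4×4 matrix has rank 3, and its Smith normal form has invariant factors (1,1,1).

Computing H_k = (kernel of ∂_k) / (image of ∂_{k+1}):

  H_0: rank C_0 − rank ∂_1 = 4 − 3 = 1, and the invariant factors of ∂_1 are all 1, so H_0 ≅ Z.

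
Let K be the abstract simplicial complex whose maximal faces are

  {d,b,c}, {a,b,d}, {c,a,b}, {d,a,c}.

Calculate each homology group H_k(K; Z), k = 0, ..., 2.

K has 4 vertices, 6 edges, 4 triangles.
rank ∂_0 = 0, rank ∂_1 = 3 ⇒ b_0 = 4 − 0 − 3 = 1; all invariant factors of ∂_1 are 1 so no torsion. So H_0 = Z.
rank ∂_1 = 3, rank ∂_2 = 3 ⇒ b_1 = 6 − 3 − 3 = 0; all invariant factors of ∂_2 are 1 so no torsion. So H_1 = 0.
rank ∂_2 = 3, rank ∂_3 = 0 ⇒ b_2 = 4 − 3 − 0 = 1. So H_2 = Z.

H_0 ≅ Z,  H_1 = 0,  H_2 ≅ Z.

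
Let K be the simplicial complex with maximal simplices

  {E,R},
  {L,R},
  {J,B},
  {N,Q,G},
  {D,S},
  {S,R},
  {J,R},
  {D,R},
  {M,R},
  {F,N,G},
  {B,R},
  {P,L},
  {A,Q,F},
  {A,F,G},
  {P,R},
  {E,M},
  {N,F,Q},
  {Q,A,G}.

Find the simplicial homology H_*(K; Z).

H_0 ≅ Z^2,  H_1 ≅ Z^4,  H_2 ≅ Z.

K has 14 vertices, 21 edges, 6 triangles.
rank ∂_0 = 0, rank ∂_1 = 12 ⇒ b_0 = 14 − 0 − 12 = 2; all invariant factors of ∂_1 are 1 so no torsion. So H_0 ≅ Z^2.
rank ∂_1 = 12, rank ∂_2 = 5 ⇒ b_1 = 21 − 12 − 5 = 4; all invariant factors of ∂_2 are 1 so no torsion. So H_1 ≅ Z^4.
rank ∂_2 = 5, rank ∂_3 = 0 ⇒ b_2 = 6 − 5 − 0 = 1. So H_2 ≅ Z.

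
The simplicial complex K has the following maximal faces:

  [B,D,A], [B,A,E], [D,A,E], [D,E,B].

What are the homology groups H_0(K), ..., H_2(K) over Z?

Take the total order A < B < D < E on the vertex set. Then K (dimension 2) consists of the simplices:

  0-simplices (4): A, B, D, E
  1-simplices (6): AB, AD, AE, BD, BE, DE
  2-simplices (4): ABD, ABE, ADE, BDE

Hence C_0 ≅ Z^4, C_1 ≅ Z^6, C_2 ≅ Z^4.

The boundary map ∂_1: C_1 → C_0 is given by ∂[p,q] = [q] − [p]. For instance
  ∂AB = B − A.
This gives a 4×6 integer matrix of rank 3; reducing to Smith normal form yields diagonal entries (1,1,1).

∂_2: C_2 → C_1 acts by ∂[p,q,r] = [q,r] − [p,r] + [p,q]. For instance
  ∂ABE = BE − AE + AB,
  ∂BDE = DE − BE + BD.
The 6×4 boundary matrix has rank 3 and Smith normal form diag(1,1,1).

From H_k ≅ ker(∂_k) / im(∂_{k+1}) we obtain:

  H_0: rank C_0 − rank ∂_1 = 4 − 3 = 1, and the invariant factors of ∂_1 are all 1, so H_0 = Z.
  H_1: rank ker ∂_1 − rank ∂_2 = (6 − 3) − 3 = 0, and the invariant factors of ∂_2 are all 1, so H_1 = 0.
  H_2: rank ker ∂_2 − rank ∂_3 = (4 − 3) − 0 = 1, and there is no ∂_3, so H_2 = Z.

As a check, the Euler characteristic is 4 − 6 + 4 = 2, which agrees with 1 − 0 + 1 = 2.
(K is a triangulation of the 2-sphere S^2.)

H_0 ≅ Z,  H_1 = 0,  H_2 ≅ Z.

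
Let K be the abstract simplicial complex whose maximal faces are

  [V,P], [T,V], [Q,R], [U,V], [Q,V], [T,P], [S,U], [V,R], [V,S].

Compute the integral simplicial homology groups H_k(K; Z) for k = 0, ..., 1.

Take the total order P < Q < R < S < T < U < V on the vertex set. Then K (dimension 1) consists of the simplices:

  0-simplices (7): P, Q, R, S, T, U, V
  1-simplices (9): PT, PV, QR, QV, RV, SU, SV, TV, UV

giving chain groups C_0 ≅ Z^7, C_1 ≅ Z^9.

∂_1: C_1 → C_0 is given by ∂[p,q] = [q] − [p].
The 7×9 boundary matrix has rank 6 and Smith normal form diag(1,1,1,1,1,1).

Reading off H_k = ker ∂_k / im ∂_{k+1}:

  H_0: rank C_0 − rank ∂_1 = 7 − 6 = 1, and the invariant factors of ∂_1 are all 1, so H_0 ≅ Z.
  H_1: rank ker ∂_1 − rank ∂_2 = (9 − 6) − 0 = 3, and there is no ∂_2, so H_1 ≅ Z^3.

H_0 ≅ Z,  H_1 ≅ Z^3.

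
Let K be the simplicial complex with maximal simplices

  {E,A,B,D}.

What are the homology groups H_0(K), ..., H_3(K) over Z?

H_0 ≅ Z,  H_1 = 0,  H_2 = 0,  H_3 = 0.

Fix the vertex order A < B < D < E and write every simplex with vertices in increasing order. Then dim K = 3 and the simplices of K are:

  0-simplices (4): A, B, D, E
  1-simplices (6): AB, AD, AE, BD, BE, DE
  2-simplices (4): ABD, ABE, ADE, BDE
  3-simplices (1): ABDE

so the chain groups are C_0 ≅ Z^4, C_1 ≅ Z^6, C_2 ≅ Z^4, C_3 ≅ Z^1.

∂_1: C_1 → C_0 maps an edge to its endpoints' difference, ∂[p,q] = q − p. For instance
  ∂AB = B − A.
The resulting 4×6 matrix has rank 3, and its Smith normal form has invariant factors (1,1,1).

The boundary map ∂_2: C_2 → C_1 sends each 2-simplex [p,q,r] to [q,r] − [p,r] + [p,q]. For instance
  ∂ABD = BD − AD + AB,
  ∂ABE = BE − AE + AB.
The 6×4 boundary matrix has rank 3 and Smith normal form diag(1,1,1).

The boundary map ∂_3: C_3 → C_2 sends each 3-simplex σ to the alternating sum Σ_i (−1)^i (σ with its i-th vertex removed). For instance
  ∂ABDE = BDE − ADE + ABE − ABD.
The resulting 4×1 matrix has rank 1, and its Smith normal form has invariant factors (1).

Computing H_k = (kernel of ∂_k) / (image of ∂_{k+1}):

  H_0: rank C_0 − rank ∂_1 = 4 − 3 = 1, and the invariant factors of ∂_1 are all 1, so H_0 ≅ Z.
  H_1: rank ker ∂_1 − rank ∂_2 = (6 − 3) − 3 = 0, and the invariant factors of ∂_2 are all 1, so H_1 ≅ 0.
  H_2: rank ker ∂_2 − rank ∂_3 = (4 − 3) − 1 = 0, and the invariant factors of ∂_3 are all 1, so H_2 ≅ 0.
  H_3: rank ker ∂_3 − rank ∂_4 = (1 − 1) − 0 = 0, and there is no ∂_4, so H_3 ≅ 0.

As a check, the Euler characteristic is 4 − 6 + 4 − 1 = 1, which agrees with 1 − 0 + 0 − 0 = 1.
(K is a triangulation of the 3-simplex.)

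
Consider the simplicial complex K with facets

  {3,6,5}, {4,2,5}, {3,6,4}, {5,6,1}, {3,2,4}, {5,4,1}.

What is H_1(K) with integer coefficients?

H_1 ≅ Z.

Take the total order 1 < 2 < 3 < 4 < 5 < 6 on the vertex set. Then K (dimension 2) consists of the simplices:

  0-simplices (6): [1], [2], [3], [4], [5], [6]
  1-simplices (12): [1,4], [1,5], [1,6], [2,3], [2,4], [2,5], [3,4], [3,5], [3,6], [4,5], [4,6], [5,6]
  2-simplices (6): [1,4,5], [1,5,6], [2,3,4], [2,4,5], [3,4,6], [3,5,6]

Hence C_0 ≅ Z^6, C_1 ≅ Z^12, C_2 ≅ Z^6.

The boundary map ∂_1: C_1 → C_0 sends each edge [p,q] (with p < q) to q − p. For instance
  ∂[3,4] = [4] − [3].
The resulting 6×12 matrix has rank 5, and its Smith normal form has invariant factors (1,1,1,1,1).

Boundary ∂_2: C_2 → C_1 sends each 2-simplex [p,q,r] to [q,r] − [p,r] + [p,q]. For instance
  ∂[1,5,6] = [5,6] − [1,6] + [1,5],
  ∂[2,4,5] = [4,5] − [2,5] + [2,4].
The 12×6 boundary matrix has rank 6 and Smith normal form diag(1,1,1,1,1,1).

From H_k ≅ ker(∂_k) / im(∂_{k+1}) we obtain:

  H_1: rank ker ∂_1 − rank ∂_2 = (12 − 5) − 6 = 1, and the invariant factors of ∂_2 are all 1, so H_1 = Z.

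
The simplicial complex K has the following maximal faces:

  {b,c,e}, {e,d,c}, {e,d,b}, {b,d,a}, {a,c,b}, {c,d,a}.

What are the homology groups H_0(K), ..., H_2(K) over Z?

Order the vertices as a < b < c < d < e. Listing each simplex with vertices in this order, K has dimension 2 with simplices:

  0-simplices (5): a, b, c, d, e
  1-simplices (9): ab, ac, ad, bc, bd, be, cd, ce, de
  2-simplices (6): abc, abd, acd, bce, bde, cde

so the chain groups are C_0 ≅ Z^5, C_1 ≅ Z^9, C_2 ≅ Z^6.

Boundary ∂_1: C_1 → C_0 maps an edge to its endpoints' difference, ∂[p,q] = q − p.
As a 5×9 matrix over Z this has rank 4, with invariant factors (1,1,1,1).

The boundary map ∂_2: C_2 → C_1 acts by ∂[p,q,r] = [q,r] − [p,r] + [p,q]. For instance
  ∂abc = bc − ac + ab,
  ∂bce = ce − be + bc.
The 9×6 boundary matrix has rank 5 and Smith normal form diag(1,1,1,1,1).

From H_k ≅ ker(∂_k) / im(∂_{k+1}) we obtain:

  H_0: rank C_0 − rank ∂_1 = 5 − 4 = 1, and the invariant factors of ∂_1 are all 1, so H_0 = Z.
  H_1: rank ker ∂_1 − rank ∂_2 = (9 − 4) − 5 = 0, and the invariant factors of ∂_2 are all 1, so H_1 = 0.
  H_2: rank ker ∂_2 − rank ∂_3 = (6 − 5) − 0 = 1, and there is no ∂_3, so H_2 = Z.

As a check, the Euler characteristic is 5 − 9 + 6 = 2, which agrees with 1 − 0 + 1 = 2.
(K is a triangulation of the 2-sphere S^2.)

H_0 = Z,  H_1 = 0,  H_2 = Z.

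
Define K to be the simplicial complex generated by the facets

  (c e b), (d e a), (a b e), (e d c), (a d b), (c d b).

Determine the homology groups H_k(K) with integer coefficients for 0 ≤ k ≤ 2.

H_0 = Z,  H_1 = 0,  H_2 = Z.

We work with the vertex ordering a < b < c < d < e. The simplices of K, each written with vertices in increasing order, are:

  0-simplices (5): a, b, c, d, e
  1-simplices (9): ab, ad, ae, bc, bd, be, cd, ce, de
  2-simplices (6): abd, abe, ade, bcd, bce, cde

so the chain groups are C_0 ≅ Z^5, C_1 ≅ Z^9, C_2 ≅ Z^6.

Boundary ∂_1: C_1 → C_0 maps an edge to its endpoints' difference, ∂[p,q] = q − p.
As a 5×9 matrix over Z this has rank 4, with invariant factors (1,1,1,1).

The boundary map ∂_2: C_2 → C_1 sends each 2-simplex [p,q,r] to [q,r] − [p,r] + [p,q]. For instance
  ∂bcd = cd − bd + bc,
  ∂ade = de − ae + ad.
The resulting 9×6 matrix has rank 5, and its Smith normal form has invariant factors (1,1,1,1,1).

Computing H_k = (kernel of ∂_k) / (image of ∂_{k+1}):

  H_0: rank C_0 − rank ∂_1 = 5 − 4 = 1, and the invariant factors of ∂_1 are all 1, so H_0 = Z.
  H_1: rank ker ∂_1 − rank ∂_2 = (9 − 4) − 5 = 0, and the invariant factors of ∂_2 are all 1, so H_1 = 0.
  H_2: rank ker ∂_2 − rank ∂_3 = (6 − 5) − 0 = 1, and there is no ∂_3, so H_2 = Z.

As a check, the Euler characteristic is 5 − 9 + 6 = 2, which agrees with 1 − 0 + 1 = 2.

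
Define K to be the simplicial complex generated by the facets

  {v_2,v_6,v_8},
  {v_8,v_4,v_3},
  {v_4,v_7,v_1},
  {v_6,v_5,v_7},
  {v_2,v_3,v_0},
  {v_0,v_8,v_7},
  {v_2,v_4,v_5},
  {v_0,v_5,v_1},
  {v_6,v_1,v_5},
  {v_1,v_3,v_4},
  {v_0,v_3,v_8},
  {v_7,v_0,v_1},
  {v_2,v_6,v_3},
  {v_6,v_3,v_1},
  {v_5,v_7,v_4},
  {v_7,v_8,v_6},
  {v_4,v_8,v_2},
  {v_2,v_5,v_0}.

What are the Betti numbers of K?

Take the total order v_0 < v_1 < v_2 < v_3 < v_4 < v_5 < v_6 < v_7 < v_8 on the vertex set. Then K (dimension 2) consists of the simplices:

  0-simplices (9): [v_0], [v_1], [v_2], [v_3], [v_4], [v_5], [v_6], [v_7], [v_8]
  1-simplices (27): (27 of them)
  2-simplices (18): (18 of them)

giving chain groups C_0 ≅ Z^9, C_1 ≅ Z^27, C_2 ≅ Z^18.

Boundary ∂_1: C_1 → C_0 sends each edge [p,q] (with p < q) to q − p.
This gives a 9×27 integer matrix of rank 8; reducing to Smith normal form yields diagonal entries (1,1,1,1,1,1,1,1).

Boundary ∂_2: C_2 → C_1 acts by ∂[p,q,r] = [q,r] − [p,r] + [p,q]. For instance
  ∂[v_1,v_4,v_7] = [v_4,v_7] − [v_1,v_7] + [v_1,v_4],
  ∂[v_1,v_5,v_6] = [v_5,v_6] − [v_1,v_6] + [v_1,v_5].
The 27×18 boundary matrix has rank 18 and Smith normal form diag(1,1,1,1,1,1,1,1,1,1,1,1,1,1,1,1,1,2).

Reading off H_k = ker ∂_k / im ∂_{k+1}:

  H_0: rank C_0 − rank ∂_1 = 9 − 8 = 1, and the invariant factors of ∂_1 are all 1, so H_0 ≅ Z.
  H_1: rank ker ∂_1 − rank ∂_2 = (27 − 8) − 18 = 1, and ∂_2 has invariant factor 2 > 1, so H_1 ≅ Z ⊕ Z_2.
  H_2: rank ker ∂_2 − rank ∂_3 = (18 − 18) − 0 = 0, and there is no ∂_3, so H_2 ≅ 0.

Hence the Betti numbers are b_0 = 1, b_1 = 1, b_2 = 0.

b_0 = 1, b_1 = 1, b_2 = 0.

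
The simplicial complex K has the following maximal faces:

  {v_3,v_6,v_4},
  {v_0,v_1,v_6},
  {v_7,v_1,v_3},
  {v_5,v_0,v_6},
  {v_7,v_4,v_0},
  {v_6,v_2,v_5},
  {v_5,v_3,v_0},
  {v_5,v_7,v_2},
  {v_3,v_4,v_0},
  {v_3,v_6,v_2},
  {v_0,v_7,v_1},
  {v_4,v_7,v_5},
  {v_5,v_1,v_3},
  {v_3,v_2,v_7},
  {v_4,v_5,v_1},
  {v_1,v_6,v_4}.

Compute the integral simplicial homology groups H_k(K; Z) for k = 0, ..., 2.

H_0 ≅ Z,  H_1 ≅ Z^2,  H_2 ≅ Z.

Take the total order v_0 < v_1 < v_2 < v_3 < v_4 < v_5 < v_6 < v_7 on the vertex set. Then K (dimension 2) consists of the simplices:

  0-simplices (8): [v_0], [v_1], [v_2], [v_3], [v_4], [v_5], [v_6], [v_7]
  1-simplices (24): (24 of them)
  2-simplices (16): (16 of them)

giving chain groups C_0 ≅ Z^8, C_1 ≅ Z^24, C_2 ≅ Z^16.

The boundary map ∂_1: C_1 → C_0 maps an edge to its endpoints' difference, ∂[p,q] = q − p.
As a 8×24 matrix over Z this has rank 7, with invariant factors (1,1,1,1,1,1,1).

Boundary ∂_2: C_2 → C_1 maps a triangle to the signed sum of its edges. For instance
  ∂[v_0,v_5,v_6] = [v_5,v_6] − [v_0,v_6] + [v_0,v_5],
  ∂[v_1,v_3,v_5] = [v_3,v_5] − [v_1,v_5] + [v_1,v_3].
As a 24×16 matrix over Z this has rank 15, with invariant factors (1,1,1,1,1,1,1,1,1,1,1,1,1,1,1).

Computing H_k = (kernel of ∂_k) / (image of ∂_{k+1}):

  H_0: rank C_0 − rank ∂_1 = 8 − 7 = 1, and the invariant factors of ∂_1 are all 1, so H_0 ≅ Z.
  H_1: rank ker ∂_1 − rank ∂_2 = (24 − 7) − 15 = 2, and the invariant factors of ∂_2 are all 1, so H_1 ≅ Z^2.
  H_2: rank ker ∂_2 − rank ∂_3 = (16 − 15) − 0 = 1, and there is no ∂_3, so H_2 ≅ Z.

As a check, the Euler characteristic is 8 − 24 + 16 = 0, which agrees with 1 − 2 + 1 = 0.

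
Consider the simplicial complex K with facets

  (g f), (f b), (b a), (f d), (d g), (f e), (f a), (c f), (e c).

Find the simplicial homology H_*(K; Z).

Order the vertices as a < b < c < d < e < f < g. Listing each simplex with vertices in this order, K has dimension 1 with simplices:

  0-simplices (7): a, b, c, d, e, f, g
  1-simplices (9): ab, af, bf, ce, cf, df, dg, ef, fg

Hence C_0 ≅ Z^7, C_1 ≅ Z^9.

Boundary ∂_1: C_1 → C_0 is given by ∂[p,q] = [q] − [p].
The resulting 7×9 matrix has rank 6, and its Smith normal form has invariant factors (1,1,1,1,1,1).

From H_k ≅ ker(∂_k) / im(∂_{k+1}) we obtain:

  H_0: rank C_0 − rank ∂_1 = 7 − 6 = 1, and the invariant factors of ∂_1 are all 1, so H_0 ≅ Z.
  H_1: rank ker ∂_1 − rank ∂_2 = (9 − 6) − 0 = 3, and there is no ∂_2, so H_1 ≅ Z^3.

As a check, the Euler characteristic is 7 − 9 = -2, which agrees with 1 − 3 = -2.

H_0 ≅ Z,  H_1 ≅ Z^3.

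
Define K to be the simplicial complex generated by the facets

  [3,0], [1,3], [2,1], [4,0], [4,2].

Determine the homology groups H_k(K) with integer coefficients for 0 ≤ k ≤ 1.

H_0 ≅ Z,  H_1 ≅ Z.

We work with the vertex ordering 0 < 1 < 2 < 3 < 4. The simplices of K, each written with vertices in increasing order, are:

  0-simplices (5): [0], [1], [2], [3], [4]
  1-simplices (5): [0,3], [0,4], [1,2], [1,3], [2,4]

giving chain groups C_0 ≅ Z^5, C_1 ≅ Z^5.

Boundary ∂_1: C_1 → C_0 sends each edge [p,q] (with p < q) to q − p.
The 5×5 boundary matrix has rank 4 and Smith normal form diag(1,1,1,1).

Computing H_k = (kernel of ∂_k) / (image of ∂_{k+1}):

  H_0: rank C_0 − rank ∂_1 = 5 − 4 = 1, and the invariant factors of ∂_1 are all 1, so H_0 ≅ Z.
  H_1: rank ker ∂_1 − rank ∂_2 = (5 − 4) − 0 = 1, and there is no ∂_2, so H_1 ≅ Z.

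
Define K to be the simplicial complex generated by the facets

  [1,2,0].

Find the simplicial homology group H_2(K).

Take the total order 0 < 1 < 2 on the vertex set. Then K (dimension 2) consists of the simplices:

  0-simplices (3): [0], [1], [2]
  1-simplices (3): [0,1], [0,2], [1,2]
  2-simplices (1): [0,1,2]

so the chain groups are C_0 ≅ Z^3, C_1 ≅ Z^3, C_2 ≅ Z^1.

∂_1: C_1 → C_0 sends each edge [p,q] (with p < q) to q − p. For instance
  ∂[1,2] = [2] − [1].
The resulting 3×3 matrix has rank 2, and its Smith normal form has invariant factors (1,1).

∂_2: C_2 → C_1 sends each 2-simplex [p,q,r] to [q,r] − [p,r] + [p,q]. For instance
  ∂[0,1,2] = [1,2] − [0,2] + [0,1].
This gives a 3×1 integer matrix of rank 1; reducing to Smith normal form yields diagonal entries (1).

Computing H_k = (kernel of ∂_k) / (image of ∂_{k+1}):

  H_2: rank ker ∂_2 − rank ∂_3 = (1 − 1) − 0 = 0, and there is no ∂_3, so H_2 ≅ 0.

(K is a triangulation of the 2-simplex.)

H_2 ≅ 0.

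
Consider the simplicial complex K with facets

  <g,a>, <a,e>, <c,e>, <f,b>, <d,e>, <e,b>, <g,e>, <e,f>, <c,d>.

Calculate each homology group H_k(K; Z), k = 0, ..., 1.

H_0 = Z,  H_1 = Z^3.

Fix the vertex order a < b < c < d < e < f < g and write every simplex with vertices in increasing order. Then dim K = 1 and the simplices of K are:

  0-simplices (7): a, b, c, d, e, f, g
  1-simplices (9): ae, ag, be, bf, cd, ce, de, ef, eg

Hence C_0 ≅ Z^7, C_1 ≅ Z^9.

∂_1: C_1 → C_0 is given by ∂[p,q] = [q] − [p]. For instance
  ∂cd = d − c.
This gives a 7×9 integer matrix of rank 6; reducing to Smith normal form yields diagonal entries (1,1,1,1,1,1).

Reading off H_k = ker ∂_k / im ∂_{k+1}:

  H_0: rank C_0 − rank ∂_1 = 7 − 6 = 1, and the invariant factors of ∂_1 are all 1, so H_0 ≅ Z.
  H_1: rank ker ∂_1 − rank ∂_2 = (9 − 6) − 0 = 3, and there is no ∂_2, so H_1 ≅ Z^3.

(K is a triangulation of a wedge of 3 circles.)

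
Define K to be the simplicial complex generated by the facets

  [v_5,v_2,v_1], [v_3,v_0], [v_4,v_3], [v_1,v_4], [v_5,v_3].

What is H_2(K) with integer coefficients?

We work with the vertex ordering v_0 < v_1 < v_2 < v_3 < v_4 < v_5. The simplices of K, each written with vertices in increasing order, are:

  0-simplices (6): [v_0], [v_1], [v_2], [v_3], [v_4], [v_5]
  1-simplices (7): [v_0,v_3], [v_1,v_2], [v_1,v_4], [v_1,v_5], [v_2,v_5], [v_3,v_4], [v_3,v_5]
  2-simplices (1): [v_1,v_2,v_5]

Hence C_0 ≅ Z^6, C_1 ≅ Z^7, C_2 ≅ Z^1.

∂_1: C_1 → C_0 sends each edge [p,q] (with p < q) to q − p.
As a 6×7 matrix over Z this has rank 5, with invariant factors (1,1,1,1,1).

∂_2: C_2 → C_1 maps a triangle to the signed sum of its edges. For instance
  ∂[v_1,v_2,v_5] = [v_2,v_5] − [v_1,v_5] + [v_1,v_2].
The resulting 7×1 matrix has rank 1, and its Smith normal form has invariant factors (1).

Computing H_k = (kernel of ∂_k) / (image of ∂_{k+1}):

  H_2: rank ker ∂_2 − rank ∂_3 = (1 − 1) − 0 = 0, and there is no ∂_3, so H_2 = 0.

H_2 = 0.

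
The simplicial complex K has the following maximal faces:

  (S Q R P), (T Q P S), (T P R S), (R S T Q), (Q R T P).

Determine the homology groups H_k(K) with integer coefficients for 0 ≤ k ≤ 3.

H_0 = Z,  H_1 = 0,  H_2 = 0,  H_3 = Z.

We work with the vertex ordering P < Q < R < S < T. The simplices of K, each written with vertices in increasing order, are:

  0-simplices (5): P, Q, R, S, T
  1-simplices (10): PQ, PR, PS, PT, QR, QS, QT, RS, RT, ST
  2-simplices (10): PQR, PQS, PQT, PRS, PRT, PST, QRS, QRT, QST, RST
  3-simplices (5): PQRS, PQRT, PQST, PRST, QRST

Hence C_0 ≅ Z^5, C_1 ≅ Z^10, C_2 ≅ Z^10, C_3 ≅ Z^5.

Boundary ∂_1: C_1 → C_0 sends each edge [p,q] (with p < q) to q − p.
The 5×10 boundary matrix has rank 4 and Smith normal form diag(1,1,1,1).

∂_2: C_2 → C_1 sends each 2-simplex [p,q,r] to [q,r] − [p,r] + [p,q]. For instance
  ∂QST = ST − QT + QS,
  ∂QRT = RT − QT + QR.
This gives a 10×10 integer matrix of rank 6; reducing to Smith normal form yields diagonal entries (1,1,1,1,1,1).

∂_3: C_3 → C_2 sends each 3-simplex σ to the alternating sum Σ_i (−1)^i (σ with its i-th vertex removed). For instance
  ∂PRST = RST − PST + PRT − PRS,
  ∂PQST = QST − PST + PQT − PQS.
As a 10×5 matrix over Z this has rank 4, with invariant factors (1,1,1,1).

Now H_k = ker ∂_k / im ∂_{k+1}, so:

  H_0: rank C_0 − rank ∂_1 = 5 − 4 = 1, and the invariant factors of ∂_1 are all 1, so H_0 = Z.
  H_1: rank ker ∂_1 − rank ∂_2 = (10 − 4) − 6 = 0, and the invariant factors of ∂_2 are all 1, so H_1 = 0.
  H_2: rank ker ∂_2 − rank ∂_3 = (10 − 6) − 4 = 0, and the invariant factors of ∂_3 are all 1, so H_2 = 0.
  H_3: rank ker ∂_3 − rank ∂_4 = (5 − 4) − 0 = 1, and there is no ∂_4, so H_3 = Z.

As a check, the Euler characteristic is 5 − 10 + 10 − 5 = 0, which agrees with 1 − 0 + 0 − 1 = 0.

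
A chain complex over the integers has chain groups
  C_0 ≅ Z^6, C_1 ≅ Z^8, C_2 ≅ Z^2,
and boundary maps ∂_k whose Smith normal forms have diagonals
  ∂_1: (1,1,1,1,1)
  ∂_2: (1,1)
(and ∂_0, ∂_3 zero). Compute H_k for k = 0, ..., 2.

H_0 = Z,  H_1 = Z,  H_2 = 0.

H_0: b_0 = 6 − 0 − 5 = 1; torsion from ∂_1 factors > 1: none. So H_0 = Z.
H_1: b_1 = 8 − 5 − 2 = 1; torsion from ∂_2 factors > 1: none. So H_1 = Z.
H_2: b_2 = 2 − 2 − 0 = 0; torsion from ∂_3 factors > 1: none. So H_2 = 0.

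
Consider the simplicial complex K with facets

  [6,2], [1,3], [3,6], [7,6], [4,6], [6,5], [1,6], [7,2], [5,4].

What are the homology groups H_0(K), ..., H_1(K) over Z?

H_0 = Z,  H_1 = Z^3.

Order the vertices as 1 < 2 < 3 < 4 < 5 < 6 < 7. Listing each simplex with vertices in this order, K has dimension 1 with simplices:

  0-simplices (7): [1], [2], [3], [4], [5], [6], [7]
  1-simplices (9): [1,3], [1,6], [2,6], [2,7], [3,6], [4,5], [4,6], [5,6], [6,7]

so the chain groups are C_0 ≅ Z^7, C_1 ≅ Z^9.

The boundary map ∂_1: C_1 → C_0 sends each edge [p,q] (with p < q) to q − p. For instance
  ∂[1,6] = [6] − [1].
As a 7×9 matrix over Z this has rank 6, with invariant factors (1,1,1,1,1,1).

From H_k ≅ ker(∂_k) / im(∂_{k+1}) we obtain:

  H_0: rank C_0 − rank ∂_1 = 7 − 6 = 1, and the invariant factors of ∂_1 are all 1, so H_0 = Z.
  H_1: rank ker ∂_1 − rank ∂_2 = (9 − 6) − 0 = 3, and there is no ∂_2, so H_1 = Z^3.

(K is a triangulation of a wedge of 3 circles.)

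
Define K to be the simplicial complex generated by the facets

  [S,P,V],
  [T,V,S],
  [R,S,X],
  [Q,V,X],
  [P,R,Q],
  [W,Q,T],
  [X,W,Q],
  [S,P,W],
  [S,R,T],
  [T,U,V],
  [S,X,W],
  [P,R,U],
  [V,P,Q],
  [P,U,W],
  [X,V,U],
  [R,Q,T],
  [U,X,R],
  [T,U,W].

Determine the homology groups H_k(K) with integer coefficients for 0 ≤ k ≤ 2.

Fix the vertex order P < Q < R < S < T < U < V < W < X and write every simplex with vertices in increasing order. Then dim K = 2 and the simplices of K are:

  0-simplices (9): P, Q, R, S, T, U, V, W, X
  1-simplices (27): PQ, PR, PS, PU, PV, PW, QR, QT, QV, QW, QX, RS, RT, RU, RX, ST, SV, SW, SX, TU, TV, TW, UV, UW, UX, VX, WX
  2-simplices (18): PQR, PQV, PRU, PSV, PSW, PUW, QRT, QTW, QVX, QWX, RST, RSX, RUX, STV, SWX, TUV, TUW, UVX

giving chain groups C_0 ≅ Z^9, C_1 ≅ Z^27, C_2 ≅ Z^18.

Boundary ∂_1: C_1 → C_0 sends each edge [p,q] (with p < q) to q − p. For instance
  ∂TU = U − T.
The 9×27 boundary matrix has rank 8 and Smith normal form diag(1,1,1,1,1,1,1,1).

Boundary ∂_2: C_2 → C_1 sends each 2-simplex [p,q,r] to [q,r] − [p,r] + [p,q]. For instance
  ∂PSW = SW − PW + PS,
  ∂RST = ST − RT + RS.
This gives a 27×18 integer matrix of rank 17; reducing to Smith normal form yields diagonal entries (1,1,1,1,1,1,1,1,1,1,1,1,1,1,1,1,1).

From H_k ≅ ker(∂_k) / im(∂_{k+1}) we obtain:

  H_0: rank C_0 − rank ∂_1 = 9 − 8 = 1, and the invariant factors of ∂_1 are all 1, so H_0 = Z.
  H_1: rank ker ∂_1 − rank ∂_2 = (27 − 8) − 17 = 2, and the invariant factors of ∂_2 are all 1, so H_1 = Z^2.
  H_2: rank ker ∂_2 − rank ∂_3 = (18 − 17) − 0 = 1, and there is no ∂_3, so H_2 = Z.

(K is a triangulation of the torus T^2.)

H_0 = Z,  H_1 = Z^2,  H_2 = Z.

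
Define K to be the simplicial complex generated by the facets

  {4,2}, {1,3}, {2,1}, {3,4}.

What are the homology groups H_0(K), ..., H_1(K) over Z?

H_0 = Z,  H_1 = Z.

We work with the vertex ordering 1 < 2 < 3 < 4. The simplices of K, each written with vertices in increasing order, are:

  0-simplices (4): [1], [2], [3], [4]
  1-simplices (4): [1,2], [1,3], [2,4], [3,4]

giving chain groups C_0 ≅ Z^4, C_1 ≅ Z^4.

Boundary ∂_1: C_1 → C_0 maps an edge to its endpoints' difference, ∂[p,q] = q − p. For instance
  ∂[2,4] = [4] − [2].
The 4×4 boundary matrix has rank 3 and Smith normal form diag(1,1,1).

Reading off H_k = ker ∂_k / im ∂_{k+1}:

  H_0: rank C_0 − rank ∂_1 = 4 − 3 = 1, and the invariant factors of ∂_1 are all 1, so H_0 = Z.
  H_1: rank ker ∂_1 − rank ∂_2 = (4 − 3) − 0 = 1, and there is no ∂_2, so H_1 = Z.

As a check, the Euler characteristic is 4 − 4 = 0, which agrees with 1 − 1 = 0.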